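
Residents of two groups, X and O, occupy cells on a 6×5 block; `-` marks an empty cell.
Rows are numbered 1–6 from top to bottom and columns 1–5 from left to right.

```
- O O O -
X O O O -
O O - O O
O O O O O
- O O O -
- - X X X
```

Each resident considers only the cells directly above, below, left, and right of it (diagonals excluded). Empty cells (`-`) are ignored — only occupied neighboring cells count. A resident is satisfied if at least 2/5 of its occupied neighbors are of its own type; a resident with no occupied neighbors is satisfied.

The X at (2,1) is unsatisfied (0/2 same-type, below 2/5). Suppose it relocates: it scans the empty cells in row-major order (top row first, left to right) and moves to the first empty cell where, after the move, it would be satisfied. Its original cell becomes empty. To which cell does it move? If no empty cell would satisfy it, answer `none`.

(6,1)

Vacating (2,1). Empty cells in order:
  (1,1): 0/1 same-type → still unsatisfied.
  (1,5): 0/1 same-type → still unsatisfied.
  (2,5): 0/2 same-type → still unsatisfied.
  (3,3): 0/4 same-type → still unsatisfied.
  (5,1): 0/2 same-type → still unsatisfied.
  (5,5): 1/3 same-type → still unsatisfied.
  (6,1): 0/0 same-type → satisfied — stop here.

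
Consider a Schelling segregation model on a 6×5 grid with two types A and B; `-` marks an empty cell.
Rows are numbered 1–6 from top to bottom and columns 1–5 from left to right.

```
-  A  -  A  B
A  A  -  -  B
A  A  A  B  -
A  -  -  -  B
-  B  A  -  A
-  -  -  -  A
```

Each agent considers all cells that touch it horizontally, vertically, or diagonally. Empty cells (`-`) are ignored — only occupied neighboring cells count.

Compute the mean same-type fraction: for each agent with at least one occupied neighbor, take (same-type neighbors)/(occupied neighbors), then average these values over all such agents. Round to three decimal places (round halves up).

(1,2)A 2/2
(1,4)A 0/2
(1,5)B 1/2
(2,1)A 4/4
(2,2)A 5/5
(2,5)B 2/3
(3,1)A 4/4
(3,2)A 5/5
(3,3)A 2/3
(3,4)B 2/3
(4,1)A 2/3
(4,5)B 1/2
(5,2)B 0/2
(5,3)A 0/1
(5,5)A 1/2
(6,5)A 1/1
Sum over 16 agents: 2/2 + 0/2 + 1/2 + 4/4 + 5/5 + 2/3 + 4/4 + 5/5 + 2/3 + 2/3 + 2/3 + 1/2 + 0/2 + 0/1 + 1/2 + 1/1 = 61/6; mean = 61/6 ÷ 16 = 61/96 = 0.635416… → 0.635.

0.635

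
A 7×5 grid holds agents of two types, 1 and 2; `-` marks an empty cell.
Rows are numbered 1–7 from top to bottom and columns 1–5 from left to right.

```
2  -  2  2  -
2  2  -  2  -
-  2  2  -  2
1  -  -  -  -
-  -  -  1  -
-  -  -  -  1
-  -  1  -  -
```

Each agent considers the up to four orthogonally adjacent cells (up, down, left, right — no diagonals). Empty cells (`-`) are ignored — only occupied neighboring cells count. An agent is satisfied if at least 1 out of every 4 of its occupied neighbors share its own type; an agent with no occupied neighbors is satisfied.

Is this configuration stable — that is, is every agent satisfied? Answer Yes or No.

Yes

(1,1)2 1/1 ok
(1,3)2 1/1 ok
(1,4)2 2/2 ok
(2,1)2 2/2 ok
(2,2)2 2/2 ok
(2,4)2 1/1 ok
(3,2)2 2/2 ok
(3,3)2 1/1 ok
(3,5)2 0/0 ok
(4,1)1 0/0 ok
(5,4)1 0/0 ok
(6,5)1 0/0 ok
(7,3)1 0/0 ok
All meet the threshold, so the configuration is stable.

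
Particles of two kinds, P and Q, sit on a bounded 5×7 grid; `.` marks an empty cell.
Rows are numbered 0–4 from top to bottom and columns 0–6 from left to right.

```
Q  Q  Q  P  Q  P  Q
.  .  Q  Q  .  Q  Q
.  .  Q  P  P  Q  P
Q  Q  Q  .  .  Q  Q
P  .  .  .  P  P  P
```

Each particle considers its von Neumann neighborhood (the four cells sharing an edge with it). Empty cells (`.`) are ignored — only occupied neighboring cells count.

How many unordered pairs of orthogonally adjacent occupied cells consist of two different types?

15

Scan each occupied cell's neighbors to the right and below so each pair is counted once.
Row 0: Q(0,0)–Q(0,1)= Q(0,1)–Q(0,2)= Q(0,2)–P(0,3)≠ Q(0,2)–Q(1,2)= P(0,3)–Q(0,4)≠ P(0,3)–Q(1,3)≠ Q(0,4)–P(0,5)≠ P(0,5)–Q(0,6)≠ P(0,5)–Q(1,5)≠ Q(0,6)–Q(1,6)=  → 6/10 unlike.
Row 1: Q(1,2)–Q(1,3)= Q(1,2)–Q(2,2)= Q(1,3)–P(2,3)≠ Q(1,5)–Q(1,6)= Q(1,5)–Q(2,5)= Q(1,6)–P(2,6)≠  → 2/6 unlike.
Row 2: Q(2,2)–P(2,3)≠ Q(2,2)–Q(3,2)= P(2,3)–P(2,4)= P(2,4)–Q(2,5)≠ Q(2,5)–P(2,6)≠ Q(2,5)–Q(3,5)= P(2,6)–Q(3,6)≠  → 4/7 unlike.
Row 3: Q(3,0)–Q(3,1)= Q(3,0)–P(4,0)≠ Q(3,1)–Q(3,2)= Q(3,5)–Q(3,6)= Q(3,5)–P(4,5)≠ Q(3,6)–P(4,6)≠  → 3/6 unlike.
Row 4: P(4,4)–P(4,5)= P(4,5)–P(4,6)=  → 0/2 unlike.
Total adjacent occupied pairs: 31; unlike-type pairs: 15.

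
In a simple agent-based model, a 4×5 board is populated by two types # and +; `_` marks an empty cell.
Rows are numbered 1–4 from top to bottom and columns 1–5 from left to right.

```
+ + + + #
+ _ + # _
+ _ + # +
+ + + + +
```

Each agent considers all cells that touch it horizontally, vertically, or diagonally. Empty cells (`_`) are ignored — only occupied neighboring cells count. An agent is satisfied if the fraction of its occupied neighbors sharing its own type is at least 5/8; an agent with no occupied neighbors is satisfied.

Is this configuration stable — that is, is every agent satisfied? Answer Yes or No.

Row 1: (1,1)+ 2/2 satisfied · (1,2)+ 4/4 satisfied · (1,3)+ 3/4 satisfied · (1,4)+ 2/4 not · (1,5)# 1/2 not
Row 2: (2,1)+ 3/3 satisfied · (2,3)+ 4/6 satisfied · (2,4)# 2/7 not
Row 3: (3,1)+ 3/3 satisfied · (3,3)+ 4/6 satisfied · (3,4)# 1/7 not · (3,5)+ 2/4 not
Row 4: (4,1)+ 2/2 satisfied · (4,2)+ 4/4 satisfied · (4,3)+ 3/4 satisfied · (4,4)+ 4/5 satisfied · (4,5)+ 2/3 satisfied
For instance (1,4) has only 2/4 same-type neighbors, below 5/8.

No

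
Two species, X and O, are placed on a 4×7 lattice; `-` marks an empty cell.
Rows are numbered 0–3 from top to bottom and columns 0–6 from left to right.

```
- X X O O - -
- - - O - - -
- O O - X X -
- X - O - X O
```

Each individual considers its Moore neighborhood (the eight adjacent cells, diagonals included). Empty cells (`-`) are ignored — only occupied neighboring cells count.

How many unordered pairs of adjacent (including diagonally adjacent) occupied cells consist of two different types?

Scan each occupied cell's neighbors to the right and below (and the two forward diagonals) so each pair is counted once.
From row 0: 2 unlike of 6 pairs (running 2/6).
From row 1: 1 unlike of 2 pairs (running 3/8).
From row 2: 4 unlike of 9 pairs (running 7/17).
From row 3: 1 unlike of 1 pairs (running 8/18).
Total adjacent occupied pairs: 18; unlike-type pairs: 8.

8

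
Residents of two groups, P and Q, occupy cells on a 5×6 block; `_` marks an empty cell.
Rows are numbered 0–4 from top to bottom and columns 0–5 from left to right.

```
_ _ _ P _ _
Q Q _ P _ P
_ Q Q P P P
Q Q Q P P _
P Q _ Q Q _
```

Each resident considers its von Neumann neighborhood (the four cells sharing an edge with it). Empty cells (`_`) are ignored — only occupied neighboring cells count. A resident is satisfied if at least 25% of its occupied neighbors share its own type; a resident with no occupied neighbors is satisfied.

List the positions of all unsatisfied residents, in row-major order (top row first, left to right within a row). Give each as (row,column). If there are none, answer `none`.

(4,0)

Row 0: (0,3)P 1/1 ✓
Row 1: (1,0)Q 1/1 ✓ · (1,1)Q 2/2 ✓ · (1,3)P 2/2 ✓ · (1,5)P 1/1 ✓
Row 2: (2,1)Q 3/3 ✓ · (2,2)Q 2/3 ✓ · (2,3)P 3/4 ✓ · (2,4)P 3/3 ✓ · (2,5)P 2/2 ✓
Row 3: (3,0)Q 1/2 ✓ · (3,1)Q 4/4 ✓ · (3,2)Q 2/3 ✓ · (3,3)P 2/4 ✓ · (3,4)P 2/3 ✓
Row 4: (4,0)P 0/2 ✗ · (4,1)Q 1/2 ✓ · (4,3)Q 1/2 ✓ · (4,4)Q 1/2 ✓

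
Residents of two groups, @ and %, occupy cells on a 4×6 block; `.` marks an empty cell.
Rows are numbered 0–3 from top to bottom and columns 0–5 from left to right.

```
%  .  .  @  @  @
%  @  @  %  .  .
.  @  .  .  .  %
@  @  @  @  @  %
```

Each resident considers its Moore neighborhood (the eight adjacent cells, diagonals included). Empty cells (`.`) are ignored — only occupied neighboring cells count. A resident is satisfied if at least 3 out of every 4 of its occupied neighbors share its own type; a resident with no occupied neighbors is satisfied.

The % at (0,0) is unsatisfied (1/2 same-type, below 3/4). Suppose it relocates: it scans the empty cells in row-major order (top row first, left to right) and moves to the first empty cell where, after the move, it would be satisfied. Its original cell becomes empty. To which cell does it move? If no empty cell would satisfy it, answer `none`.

Vacating (0,0). Empty cells in order:
  (0,1): 1/3 same-type → still unsatisfied.
  (0,2): 1/4 same-type → still unsatisfied.
  (1,4): 2/5 same-type → still unsatisfied.
  (1,5): 1/3 same-type → still unsatisfied.
  (2,0): 1/5 same-type → still unsatisfied.
  (2,2): 1/7 same-type → still unsatisfied.
  (2,3): 1/5 same-type → still unsatisfied.
  (2,4): 3/5 same-type → still unsatisfied.

none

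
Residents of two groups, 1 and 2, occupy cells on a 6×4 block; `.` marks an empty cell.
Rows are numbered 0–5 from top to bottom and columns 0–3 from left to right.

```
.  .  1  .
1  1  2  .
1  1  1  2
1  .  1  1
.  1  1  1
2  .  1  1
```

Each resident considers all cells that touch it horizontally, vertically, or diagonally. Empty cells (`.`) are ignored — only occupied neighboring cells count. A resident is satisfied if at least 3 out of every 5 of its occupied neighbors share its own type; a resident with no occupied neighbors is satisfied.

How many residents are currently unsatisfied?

Row 0: (0,2)1 1/2 unhappy
Row 1: (1,0)1 3/3 ok · (1,1)1 5/6 ok · (1,2)2 1/5 unhappy
Row 2: (2,0)1 4/4 ok · (2,1)1 6/7 ok · (2,2)1 4/6 ok · (2,3)2 1/4 unhappy
Row 3: (3,0)1 3/3 ok · (3,2)1 6/7 ok · (3,3)1 4/5 ok
Row 4: (4,1)1 4/5 ok · (4,2)1 6/6 ok · (4,3)1 5/5 ok
Row 5: (5,0)2 0/1 unhappy · (5,2)1 4/4 ok · (5,3)1 3/3 ok
Unsatisfied: (0,2), (1,2), (2,3), (5,0) — 4 in total.

4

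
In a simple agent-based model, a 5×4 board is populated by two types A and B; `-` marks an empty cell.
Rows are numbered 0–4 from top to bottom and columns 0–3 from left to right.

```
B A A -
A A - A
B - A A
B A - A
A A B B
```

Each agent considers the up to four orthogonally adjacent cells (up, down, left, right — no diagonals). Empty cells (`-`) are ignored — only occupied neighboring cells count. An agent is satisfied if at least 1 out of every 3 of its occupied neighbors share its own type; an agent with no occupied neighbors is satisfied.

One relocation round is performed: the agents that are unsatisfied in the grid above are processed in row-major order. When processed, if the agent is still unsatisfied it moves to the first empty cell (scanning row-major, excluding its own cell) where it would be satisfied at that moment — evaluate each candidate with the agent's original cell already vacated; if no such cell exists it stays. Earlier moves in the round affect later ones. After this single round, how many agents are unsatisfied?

1

Initially unsatisfied (in order): (0,0).
  (0,0): no empty cell satisfies it; stays.
Resulting grid:
B A A -
A A - A
B - A A
B A - A
A A B B
Unsatisfied now: (0,0).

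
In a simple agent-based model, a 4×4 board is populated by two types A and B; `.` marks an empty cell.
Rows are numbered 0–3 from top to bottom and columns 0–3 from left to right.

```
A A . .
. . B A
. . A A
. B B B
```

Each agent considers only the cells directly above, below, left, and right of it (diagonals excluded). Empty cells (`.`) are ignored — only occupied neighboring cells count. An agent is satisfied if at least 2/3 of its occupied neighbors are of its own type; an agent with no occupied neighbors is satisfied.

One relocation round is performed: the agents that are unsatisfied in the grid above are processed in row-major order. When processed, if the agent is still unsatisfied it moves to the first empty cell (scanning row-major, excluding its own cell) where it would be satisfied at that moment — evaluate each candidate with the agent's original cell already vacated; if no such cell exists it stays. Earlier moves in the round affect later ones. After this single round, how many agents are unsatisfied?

0

Initially unsatisfied (in order): (1,2), (1,3), (2,2), (3,3).
  (1,2) → (2,0).
  (1,3): now satisfied by earlier moves; stays.
  (2,2) → (0,2).
  (3,3) → (2,1).
Resulting grid:
A A A .
. . . A
B B . A
. B B .
All satisfied now.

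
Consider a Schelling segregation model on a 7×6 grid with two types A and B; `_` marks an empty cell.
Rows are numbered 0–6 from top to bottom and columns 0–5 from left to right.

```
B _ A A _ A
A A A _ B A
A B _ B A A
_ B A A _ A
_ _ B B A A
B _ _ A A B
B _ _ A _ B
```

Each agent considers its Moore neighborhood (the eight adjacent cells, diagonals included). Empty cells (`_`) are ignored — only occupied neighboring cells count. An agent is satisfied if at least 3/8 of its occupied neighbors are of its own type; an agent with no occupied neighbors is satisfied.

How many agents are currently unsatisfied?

(0,0)B 0/2 unhappy
(0,2)A 3/3 ok
(0,3)A 2/3 ok
(0,5)A 1/2 ok
(1,0)A 2/4 ok
(1,1)A 4/6 ok
(1,2)A 3/5 ok
(1,4)B 1/6 unhappy
(1,5)A 3/4 ok
(2,0)A 2/4 ok
(2,1)B 1/6 unhappy
(2,3)B 1/5 unhappy
(2,4)A 4/6 ok
(2,5)A 3/4 ok
(3,1)B 2/4 ok
(3,2)A 1/6 unhappy
(3,3)A 3/6 ok
(3,5)A 4/4 ok
(4,2)B 2/5 ok
(4,3)B 1/6 unhappy
(4,4)A 5/7 ok
(4,5)A 3/4 ok
(5,0)B 1/1 ok
(5,3)A 3/5 ok
(5,4)A 4/7 ok
(5,5)B 1/4 unhappy
(6,0)B 1/1 ok
(6,3)A 2/2 ok
(6,5)B 1/2 ok
Unsatisfied: (0,0), (1,4), (2,1), (2,3), (3,2), (4,3), (5,5) — 7 in total.

7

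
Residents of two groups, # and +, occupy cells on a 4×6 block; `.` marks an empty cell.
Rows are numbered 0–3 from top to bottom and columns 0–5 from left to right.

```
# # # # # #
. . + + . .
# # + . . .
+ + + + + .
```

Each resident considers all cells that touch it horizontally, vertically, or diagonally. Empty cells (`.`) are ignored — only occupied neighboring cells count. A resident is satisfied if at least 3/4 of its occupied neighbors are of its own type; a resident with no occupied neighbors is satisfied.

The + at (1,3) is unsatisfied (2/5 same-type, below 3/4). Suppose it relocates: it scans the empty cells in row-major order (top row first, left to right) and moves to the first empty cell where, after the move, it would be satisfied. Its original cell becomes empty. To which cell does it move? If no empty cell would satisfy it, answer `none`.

(2,3)

Vacating (1,3). Empty cells in order:
  (1,0): 0/4 same-type → still unsatisfied.
  (1,1): 2/7 same-type → still unsatisfied.
  (1,4): 0/3 same-type → still unsatisfied.
  (1,5): 0/2 same-type → still unsatisfied.
  (2,3): 5/5 same-type → satisfied — stop here.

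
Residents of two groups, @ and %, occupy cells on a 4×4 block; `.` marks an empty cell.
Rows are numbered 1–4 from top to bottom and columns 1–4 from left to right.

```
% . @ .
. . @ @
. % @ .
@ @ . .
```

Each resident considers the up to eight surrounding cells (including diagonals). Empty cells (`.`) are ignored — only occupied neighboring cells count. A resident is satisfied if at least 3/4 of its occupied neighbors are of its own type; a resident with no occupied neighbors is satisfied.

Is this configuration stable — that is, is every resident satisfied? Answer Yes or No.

No

(1,1)% 0/0 ✓
(1,3)@ 2/2 ✓
(2,3)@ 3/4 ✓
(2,4)@ 3/3 ✓
(3,2)% 0/4 ✗
(3,3)@ 3/4 ✓
(4,1)@ 1/2 ✗
(4,2)@ 2/3 ✗
For instance (3,2) has only 0/4 same-type neighbors, below 3/4.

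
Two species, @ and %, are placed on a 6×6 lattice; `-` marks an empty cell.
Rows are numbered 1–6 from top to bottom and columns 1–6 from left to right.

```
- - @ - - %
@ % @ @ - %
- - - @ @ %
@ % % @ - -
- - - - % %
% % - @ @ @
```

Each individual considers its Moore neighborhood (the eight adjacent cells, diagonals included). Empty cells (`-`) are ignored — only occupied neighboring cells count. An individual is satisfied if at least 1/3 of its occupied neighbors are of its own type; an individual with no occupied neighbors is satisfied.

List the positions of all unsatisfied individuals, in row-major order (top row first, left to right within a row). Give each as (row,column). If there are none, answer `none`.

(1,3)@ 2/3 ok
(1,6)% 1/1 ok
(2,1)@ 0/1 unhappy
(2,2)% 0/3 unhappy
(2,3)@ 3/4 ok
(2,4)@ 4/4 ok
(2,6)% 2/3 ok
(3,4)@ 4/5 ok
(3,5)@ 3/5 ok
(3,6)% 1/2 ok
(4,1)@ 0/1 unhappy
(4,2)% 1/2 ok
(4,3)% 1/3 ok
(4,4)@ 2/4 ok
(5,5)% 1/5 unhappy
(5,6)% 1/3 ok
(6,1)% 1/1 ok
(6,2)% 1/1 ok
(6,4)@ 1/2 ok
(6,5)@ 2/4 ok
(6,6)@ 1/3 ok

(2,1), (2,2), (4,1), (5,5)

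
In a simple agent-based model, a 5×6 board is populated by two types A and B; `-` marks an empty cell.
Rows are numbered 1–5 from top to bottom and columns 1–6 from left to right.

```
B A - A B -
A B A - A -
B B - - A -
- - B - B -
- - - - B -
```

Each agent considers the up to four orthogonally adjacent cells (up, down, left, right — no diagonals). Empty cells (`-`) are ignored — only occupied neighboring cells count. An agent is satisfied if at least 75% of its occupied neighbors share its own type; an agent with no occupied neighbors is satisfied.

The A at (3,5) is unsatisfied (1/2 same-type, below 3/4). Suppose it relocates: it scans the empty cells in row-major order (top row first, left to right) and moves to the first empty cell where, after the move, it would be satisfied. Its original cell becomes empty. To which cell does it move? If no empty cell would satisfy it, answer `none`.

(1,3)

Vacating (3,5). Empty cells in order:
  (1,3): 3/3 same-type → satisfied — stop here.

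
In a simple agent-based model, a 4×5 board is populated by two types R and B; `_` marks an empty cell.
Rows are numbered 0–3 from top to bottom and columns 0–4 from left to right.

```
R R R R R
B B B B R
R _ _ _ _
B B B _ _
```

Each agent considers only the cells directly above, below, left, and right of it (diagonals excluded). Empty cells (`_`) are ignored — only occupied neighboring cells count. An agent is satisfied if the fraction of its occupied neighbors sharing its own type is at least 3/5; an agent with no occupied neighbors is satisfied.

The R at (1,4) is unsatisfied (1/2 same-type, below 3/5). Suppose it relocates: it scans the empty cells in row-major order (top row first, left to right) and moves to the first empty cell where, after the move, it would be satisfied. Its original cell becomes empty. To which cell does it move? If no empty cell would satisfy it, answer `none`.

Vacating (1,4). Empty cells in order:
  (2,1): 1/3 same-type → still unsatisfied.
  (2,2): 0/2 same-type → still unsatisfied.
  (2,3): 0/1 same-type → still unsatisfied.
  (2,4): 0/0 same-type → satisfied — stop here.

(2,4)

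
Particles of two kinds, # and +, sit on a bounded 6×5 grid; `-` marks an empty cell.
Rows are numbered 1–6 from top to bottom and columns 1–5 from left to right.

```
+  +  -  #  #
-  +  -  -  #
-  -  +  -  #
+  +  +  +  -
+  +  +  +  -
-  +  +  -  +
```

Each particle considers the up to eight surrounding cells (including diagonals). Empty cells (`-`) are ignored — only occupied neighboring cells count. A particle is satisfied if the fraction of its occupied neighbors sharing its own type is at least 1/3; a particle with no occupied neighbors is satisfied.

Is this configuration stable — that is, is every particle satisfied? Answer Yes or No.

(1,1)+ 2/2 ✓
(1,2)+ 2/2 ✓
(1,4)# 2/2 ✓
(1,5)# 2/2 ✓
(2,2)+ 3/3 ✓
(2,5)# 3/3 ✓
(3,3)+ 4/4 ✓
(3,5)# 1/2 ✓
(4,1)+ 3/3 ✓
(4,2)+ 6/6 ✓
(4,3)+ 6/6 ✓
(4,4)+ 4/5 ✓
(5,1)+ 4/4 ✓
(5,2)+ 7/7 ✓
(5,3)+ 7/7 ✓
(5,4)+ 5/5 ✓
(6,2)+ 4/4 ✓
(6,3)+ 4/4 ✓
(6,5)+ 1/1 ✓
All meet the threshold, so the configuration is stable.

Yes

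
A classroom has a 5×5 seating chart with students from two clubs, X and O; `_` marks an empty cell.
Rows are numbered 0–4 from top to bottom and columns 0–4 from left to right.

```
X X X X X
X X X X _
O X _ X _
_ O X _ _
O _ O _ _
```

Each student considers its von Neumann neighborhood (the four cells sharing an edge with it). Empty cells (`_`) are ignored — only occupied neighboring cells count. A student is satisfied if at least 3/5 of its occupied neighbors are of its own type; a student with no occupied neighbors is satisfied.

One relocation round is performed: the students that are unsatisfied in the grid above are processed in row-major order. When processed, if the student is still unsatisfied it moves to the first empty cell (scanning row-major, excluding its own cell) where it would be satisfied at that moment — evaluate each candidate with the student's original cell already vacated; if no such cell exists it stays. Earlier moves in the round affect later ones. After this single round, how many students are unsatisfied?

0

Initially unsatisfied (in order): (2,0), (2,1), (3,1), (3,2), (4,2).
  (2,0) → (3,0).
  (2,1) → (1,4).
  (3,1) → (3,4).
  (3,2) → (2,1).
  (4,2): now satisfied by earlier moves; stays.
Resulting grid:
X X X X X
X X X X X
_ X _ X _
O _ _ _ O
O _ O _ _
All satisfied now.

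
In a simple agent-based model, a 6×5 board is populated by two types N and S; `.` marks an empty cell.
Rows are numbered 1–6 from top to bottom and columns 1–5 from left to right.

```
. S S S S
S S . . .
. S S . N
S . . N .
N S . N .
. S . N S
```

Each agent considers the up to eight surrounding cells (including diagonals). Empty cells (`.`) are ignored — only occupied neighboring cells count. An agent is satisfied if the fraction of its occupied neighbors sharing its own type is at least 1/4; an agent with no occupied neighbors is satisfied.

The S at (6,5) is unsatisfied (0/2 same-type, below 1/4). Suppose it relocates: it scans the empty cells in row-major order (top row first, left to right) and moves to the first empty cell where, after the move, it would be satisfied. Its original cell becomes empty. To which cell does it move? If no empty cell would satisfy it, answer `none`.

(1,1)

Vacating (6,5). Empty cells in order:
  (1,1): 3/3 same-type → satisfied — stop here.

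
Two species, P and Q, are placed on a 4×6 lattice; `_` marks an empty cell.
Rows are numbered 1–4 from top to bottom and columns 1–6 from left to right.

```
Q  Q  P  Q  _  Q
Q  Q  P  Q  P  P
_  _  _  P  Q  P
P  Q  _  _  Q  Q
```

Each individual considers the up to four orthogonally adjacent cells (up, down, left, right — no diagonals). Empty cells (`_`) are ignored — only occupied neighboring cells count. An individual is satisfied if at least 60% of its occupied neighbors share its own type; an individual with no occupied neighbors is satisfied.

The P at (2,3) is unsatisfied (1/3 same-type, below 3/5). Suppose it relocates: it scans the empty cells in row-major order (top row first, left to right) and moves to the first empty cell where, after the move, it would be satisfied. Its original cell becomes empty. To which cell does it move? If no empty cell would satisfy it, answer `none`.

Vacating (2,3). Empty cells in order:
  (1,5): 1/3 same-type → still unsatisfied.
  (3,1): 1/2 same-type → still unsatisfied.
  (3,2): 0/2 same-type → still unsatisfied.
  (3,3): 1/1 same-type → satisfied — stop here.

(3,3)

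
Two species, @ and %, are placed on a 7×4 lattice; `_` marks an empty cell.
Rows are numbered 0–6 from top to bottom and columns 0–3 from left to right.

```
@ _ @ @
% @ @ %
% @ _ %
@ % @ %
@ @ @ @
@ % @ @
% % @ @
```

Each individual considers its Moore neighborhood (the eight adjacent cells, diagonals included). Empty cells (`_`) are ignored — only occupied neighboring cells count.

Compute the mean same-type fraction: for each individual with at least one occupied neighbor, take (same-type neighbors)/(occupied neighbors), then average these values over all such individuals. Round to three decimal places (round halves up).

(0,0)@ 1/2
(0,2)@ 3/4
(0,3)@ 2/3
(1,0)% 1/4
(1,1)@ 4/6
(1,2)@ 4/6
(1,3)% 1/4
(2,0)% 2/5
(2,1)@ 4/7
(2,3)% 2/4
(3,0)@ 3/5
(3,1)% 1/7
(3,2)@ 4/7
(3,3)% 1/4
(4,0)@ 3/5
(4,1)@ 6/8
(4,2)@ 5/8
(4,3)@ 4/5
(5,0)@ 2/5
(5,1)% 2/8
(5,2)@ 6/8
(5,3)@ 5/5
(6,0)% 2/3
(6,1)% 2/5
(6,2)@ 3/5
(6,3)@ 3/3
Sum over 26 individuals: 1/2 + 3/4 + 2/3 + 1/4 + 4/6 + 4/6 + 1/4 + 2/5 + 4/7 + 2/4 + 3/5 + 1/7 + 4/7 + 1/4 + 3/5 + 6/8 + 5/8 + 4/5 + 2/5 + 2/8 + 6/8 + 5/5 + 2/3 + 2/5 + 3/5 + 3/3 = 12287/840; mean = 12287/840 ÷ 26 = 12287/21840 = 0.562591… → 0.563.

0.563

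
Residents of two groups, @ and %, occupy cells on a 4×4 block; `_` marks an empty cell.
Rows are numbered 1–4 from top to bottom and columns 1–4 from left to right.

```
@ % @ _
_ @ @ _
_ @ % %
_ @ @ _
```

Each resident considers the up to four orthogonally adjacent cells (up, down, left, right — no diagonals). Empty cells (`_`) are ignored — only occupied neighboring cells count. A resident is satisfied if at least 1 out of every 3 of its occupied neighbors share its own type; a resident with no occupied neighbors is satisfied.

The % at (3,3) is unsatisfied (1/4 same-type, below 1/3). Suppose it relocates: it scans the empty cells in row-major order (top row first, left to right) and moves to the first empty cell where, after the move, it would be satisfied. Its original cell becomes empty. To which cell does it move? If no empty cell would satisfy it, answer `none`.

(2,4)

Vacating (3,3). Empty cells in order:
  (1,4): 0/1 same-type → still unsatisfied.
  (2,1): 0/2 same-type → still unsatisfied.
  (2,4): 1/2 same-type → satisfied — stop here.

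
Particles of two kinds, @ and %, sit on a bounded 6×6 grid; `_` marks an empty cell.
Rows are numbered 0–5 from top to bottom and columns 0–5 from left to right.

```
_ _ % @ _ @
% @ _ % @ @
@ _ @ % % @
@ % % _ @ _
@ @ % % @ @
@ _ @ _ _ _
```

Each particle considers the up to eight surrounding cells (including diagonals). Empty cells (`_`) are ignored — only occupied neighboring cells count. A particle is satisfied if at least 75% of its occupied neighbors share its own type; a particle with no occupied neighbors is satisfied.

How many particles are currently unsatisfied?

Row 0: (0,2)% 1/3 not · (0,3)@ 1/3 not · (0,5)@ 2/2 satisfied
Row 1: (1,0)% 0/2 not · (1,1)@ 2/4 not · (1,3)% 3/6 not · (1,4)@ 4/7 not · (1,5)@ 3/4 satisfied
Row 2: (2,0)@ 2/4 not · (2,2)@ 1/5 not · (2,3)% 3/6 not · (2,4)% 2/6 not · (2,5)@ 3/4 satisfied
Row 3: (3,0)@ 3/4 satisfied · (3,1)% 2/7 not · (3,2)% 4/6 not · (3,4)@ 3/6 not
Row 4: (4,0)@ 3/4 satisfied · (4,1)@ 4/7 not · (4,2)% 3/5 not · (4,3)% 2/5 not · (4,4)@ 2/3 not · (4,5)@ 2/2 satisfied
Row 5: (5,0)@ 2/2 satisfied · (5,2)@ 1/3 not
Unsatisfied: (0,2), (0,3), (1,0), (1,1), (1,3), (1,4), (2,0), (2,2), (2,3), (2,4), (3,1), (3,2), (3,4), (4,1), (4,2), (4,3), (4,4), (5,2) — 18 in total.

18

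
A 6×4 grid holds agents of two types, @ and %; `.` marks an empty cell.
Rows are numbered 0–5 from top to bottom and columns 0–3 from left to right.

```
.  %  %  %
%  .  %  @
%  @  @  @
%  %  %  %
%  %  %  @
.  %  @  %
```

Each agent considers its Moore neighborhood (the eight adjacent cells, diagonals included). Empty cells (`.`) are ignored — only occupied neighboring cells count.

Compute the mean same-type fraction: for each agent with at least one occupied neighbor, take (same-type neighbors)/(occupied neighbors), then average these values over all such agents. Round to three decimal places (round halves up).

Row 0: (0,1)% 3/3 · (0,2)% 3/4 · (0,3)% 2/3
Row 1: (1,0)% 2/3 · (1,2)% 3/7 · (1,3)@ 2/5
Row 2: (2,0)% 3/4 · (2,1)@ 1/7 · (2,2)@ 3/7 · (2,3)@ 2/5
Row 3: (3,0)% 4/5 · (3,1)% 6/8 · (3,2)% 4/8 · (3,3)% 2/5
Row 4: (4,0)% 4/4 · (4,1)% 6/7 · (4,2)% 6/8 · (4,3)@ 1/5
Row 5: (5,1)% 3/4 · (5,2)@ 1/5 · (5,3)% 1/3
Sum over 21 agents: 3/3 + 3/4 + 2/3 + 2/3 + 3/7 + 2/5 + 3/4 + 1/7 + 3/7 + 2/5 + 4/5 + 6/8 + 4/8 + 2/5 + 4/4 + 6/7 + 6/8 + 1/5 + 3/4 + 1/5 + 1/3 = 5113/420; mean = 5113/420 ÷ 21 = 5113/8820 = 0.579705… → 0.580.

0.580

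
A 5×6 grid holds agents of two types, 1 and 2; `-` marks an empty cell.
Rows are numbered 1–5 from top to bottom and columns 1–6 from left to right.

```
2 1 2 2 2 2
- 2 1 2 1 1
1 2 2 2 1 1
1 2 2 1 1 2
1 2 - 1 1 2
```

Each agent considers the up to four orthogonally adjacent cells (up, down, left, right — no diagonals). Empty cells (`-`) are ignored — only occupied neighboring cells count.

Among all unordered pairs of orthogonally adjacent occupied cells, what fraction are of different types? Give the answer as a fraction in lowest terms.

19/43

Scan each occupied cell's neighbors to the right and below so each pair is counted once.
Row 1: 2(1,1)–1(1,2)≠ 1(1,2)–2(1,3)≠ 1(1,2)–2(2,2)≠ 2(1,3)–2(1,4)= 2(1,3)–1(2,3)≠ 2(1,4)–2(1,5)= 2(1,4)–2(2,4)= 2(1,5)–2(1,6)= 2(1,5)–1(2,5)≠ 2(1,6)–1(2,6)≠  → 6/10 unlike.
Row 2: 2(2,2)–1(2,3)≠ 2(2,2)–2(3,2)= 1(2,3)–2(2,4)≠ 1(2,3)–2(3,3)≠ 2(2,4)–1(2,5)≠ 2(2,4)–2(3,4)= 1(2,5)–1(2,6)= 1(2,5)–1(3,5)= 1(2,6)–1(3,6)=  → 4/9 unlike.
Row 3: 1(3,1)–2(3,2)≠ 1(3,1)–1(4,1)= 2(3,2)–2(3,3)= 2(3,2)–2(4,2)= 2(3,3)–2(3,4)= 2(3,3)–2(4,3)= 2(3,4)–1(3,5)≠ 2(3,4)–1(4,4)≠ 1(3,5)–1(3,6)= 1(3,5)–1(4,5)= 1(3,6)–2(4,6)≠  → 4/11 unlike.
Row 4: 1(4,1)–2(4,2)≠ 1(4,1)–1(5,1)= 2(4,2)–2(4,3)= 2(4,2)–2(5,2)= 2(4,3)–1(4,4)≠ 1(4,4)–1(4,5)= 1(4,4)–1(5,4)= 1(4,5)–2(4,6)≠ 1(4,5)–1(5,5)= 2(4,6)–2(5,6)=  → 3/10 unlike.
Row 5: 1(5,1)–2(5,2)≠ 1(5,4)–1(5,5)= 1(5,5)–2(5,6)≠  → 2/3 unlike.
Total adjacent occupied pairs: 43; unlike-type pairs: 19.
19/43 is already in lowest terms.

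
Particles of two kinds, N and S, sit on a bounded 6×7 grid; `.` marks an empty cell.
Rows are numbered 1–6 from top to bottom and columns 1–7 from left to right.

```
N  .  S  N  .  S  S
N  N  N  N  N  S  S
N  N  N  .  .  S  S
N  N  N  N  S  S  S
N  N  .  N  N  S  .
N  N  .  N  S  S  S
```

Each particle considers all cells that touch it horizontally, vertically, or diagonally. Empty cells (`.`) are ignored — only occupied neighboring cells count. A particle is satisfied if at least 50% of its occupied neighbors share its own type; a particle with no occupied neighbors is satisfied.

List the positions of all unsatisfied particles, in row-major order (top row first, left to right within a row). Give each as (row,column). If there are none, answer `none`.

(1,3), (2,5), (5,5), (6,5)

Row 1: (1,1)N 2/2 satisfied · (1,3)S 0/4 not · (1,4)N 3/4 satisfied · (1,6)S 3/4 satisfied · (1,7)S 3/3 satisfied
Row 2: (2,1)N 4/4 satisfied · (2,2)N 6/7 satisfied · (2,3)N 5/6 satisfied · (2,4)N 4/5 satisfied · (2,5)N 2/5 not · (2,6)S 5/6 satisfied · (2,7)S 5/5 satisfied
Row 3: (3,1)N 5/5 satisfied · (3,2)N 8/8 satisfied · (3,3)N 7/7 satisfied · (3,6)S 6/7 satisfied · (3,7)S 5/5 satisfied
Row 4: (4,1)N 5/5 satisfied · (4,2)N 7/7 satisfied · (4,3)N 6/6 satisfied · (4,4)N 4/5 satisfied · (4,5)S 3/6 satisfied · (4,6)S 5/6 satisfied · (4,7)S 4/4 satisfied
Row 5: (5,1)N 5/5 satisfied · (5,2)N 6/6 satisfied · (5,4)N 4/6 satisfied · (5,5)N 3/8 not · (5,6)S 6/7 satisfied
Row 6: (6,1)N 3/3 satisfied · (6,2)N 3/3 satisfied · (6,4)N 2/3 satisfied · (6,5)S 2/5 not · (6,6)S 3/4 satisfied · (6,7)S 2/2 satisfied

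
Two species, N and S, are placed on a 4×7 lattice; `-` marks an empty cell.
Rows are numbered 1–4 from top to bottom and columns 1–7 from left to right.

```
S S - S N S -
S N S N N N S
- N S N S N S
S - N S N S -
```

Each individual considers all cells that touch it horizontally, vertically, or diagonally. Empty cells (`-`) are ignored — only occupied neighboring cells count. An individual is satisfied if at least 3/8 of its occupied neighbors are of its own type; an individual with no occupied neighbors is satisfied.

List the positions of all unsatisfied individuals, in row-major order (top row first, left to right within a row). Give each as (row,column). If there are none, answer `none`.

(1,4), (1,6), (2,2), (3,2), (3,3), (3,5), (4,1)

Row 1: (1,1)S 2/3 satisfied · (1,2)S 3/4 satisfied · (1,4)S 1/4 not · (1,5)N 3/5 satisfied · (1,6)S 1/4 not
Row 2: (2,1)S 2/4 satisfied · (2,2)N 1/6 not · (2,3)S 3/7 satisfied · (2,4)N 3/7 satisfied · (2,5)N 5/8 satisfied · (2,6)N 3/7 satisfied · (2,7)S 2/4 satisfied
Row 3: (3,2)N 2/6 not · (3,3)S 2/7 not · (3,4)N 4/8 satisfied · (3,5)S 2/8 not · (3,6)N 3/7 satisfied · (3,7)S 2/4 satisfied
Row 4: (4,1)S 0/1 not · (4,3)N 2/4 satisfied · (4,4)S 2/5 satisfied · (4,5)N 2/5 satisfied · (4,6)S 2/4 satisfied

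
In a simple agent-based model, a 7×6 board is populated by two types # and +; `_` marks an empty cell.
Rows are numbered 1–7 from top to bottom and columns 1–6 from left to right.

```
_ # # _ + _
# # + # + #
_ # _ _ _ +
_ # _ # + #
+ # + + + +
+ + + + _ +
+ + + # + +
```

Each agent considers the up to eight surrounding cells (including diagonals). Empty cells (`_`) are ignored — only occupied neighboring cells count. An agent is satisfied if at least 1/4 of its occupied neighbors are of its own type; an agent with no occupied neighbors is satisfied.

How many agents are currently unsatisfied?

6

Row 1: (1,2)# 3/4 ✓ · (1,3)# 3/4 ✓ · (1,5)+ 1/3 ✓
Row 2: (2,1)# 3/3 ✓ · (2,2)# 4/5 ✓ · (2,3)+ 0/5 ✗ · (2,4)# 1/4 ✓ · (2,5)+ 2/4 ✓ · (2,6)# 0/3 ✗
Row 3: (3,2)# 3/4 ✓ · (3,6)+ 2/4 ✓
Row 4: (4,2)# 2/4 ✓ · (4,4)# 0/4 ✗ · (4,5)+ 4/6 ✓ · (4,6)# 0/4 ✗
Row 5: (5,1)+ 2/4 ✓ · (5,2)# 1/6 ✗ · (5,3)+ 4/7 ✓ · (5,4)+ 5/6 ✓ · (5,5)+ 5/7 ✓ · (5,6)+ 3/4 ✓
Row 6: (6,1)+ 4/5 ✓ · (6,2)+ 7/8 ✓ · (6,3)+ 6/8 ✓ · (6,4)+ 6/7 ✓ · (6,6)+ 4/4 ✓
Row 7: (7,1)+ 3/3 ✓ · (7,2)+ 5/5 ✓ · (7,3)+ 4/5 ✓ · (7,4)# 0/4 ✗ · (7,5)+ 3/4 ✓ · (7,6)+ 2/2 ✓
Unsatisfied: (2,3), (2,6), (4,4), (4,6), (5,2), (7,4) — 6 in total.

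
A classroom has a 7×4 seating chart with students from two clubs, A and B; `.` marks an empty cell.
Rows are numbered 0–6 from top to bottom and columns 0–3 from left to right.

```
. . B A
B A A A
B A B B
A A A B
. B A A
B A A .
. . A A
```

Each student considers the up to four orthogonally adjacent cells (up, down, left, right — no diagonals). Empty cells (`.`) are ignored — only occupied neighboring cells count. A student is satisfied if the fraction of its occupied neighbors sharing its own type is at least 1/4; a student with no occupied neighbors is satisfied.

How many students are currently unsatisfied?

(0,2)B 0/2 unhappy
(0,3)A 1/2 ok
(1,0)B 1/2 ok
(1,1)A 2/3 ok
(1,2)A 2/4 ok
(1,3)A 2/3 ok
(2,0)B 1/3 ok
(2,1)A 2/4 ok
(2,2)B 1/4 ok
(2,3)B 2/3 ok
(3,0)A 1/2 ok
(3,1)A 3/4 ok
(3,2)A 2/4 ok
(3,3)B 1/3 ok
(4,1)B 0/3 unhappy
(4,2)A 3/4 ok
(4,3)A 1/2 ok
(5,0)B 0/1 unhappy
(5,1)A 1/3 ok
(5,2)A 3/3 ok
(6,2)A 2/2 ok
(6,3)A 1/1 ok
Unsatisfied: (0,2), (4,1), (5,0) — 3 in total.

3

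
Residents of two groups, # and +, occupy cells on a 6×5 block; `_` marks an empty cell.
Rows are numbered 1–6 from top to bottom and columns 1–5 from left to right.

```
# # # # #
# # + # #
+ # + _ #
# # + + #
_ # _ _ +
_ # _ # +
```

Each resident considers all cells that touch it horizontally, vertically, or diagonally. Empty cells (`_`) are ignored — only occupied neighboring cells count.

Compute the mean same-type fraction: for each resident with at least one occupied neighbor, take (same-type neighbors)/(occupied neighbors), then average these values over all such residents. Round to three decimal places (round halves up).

0.612

Row 1: (1,1)# 3/3 · (1,2)# 4/5 · (1,3)# 4/5 · (1,4)# 4/5 · (1,5)# 3/3
Row 2: (2,1)# 4/5 · (2,2)# 5/8 · (2,3)+ 1/7 · (2,4)# 5/7 · (2,5)# 4/4
Row 3: (3,1)+ 0/5 · (3,2)# 4/8 · (3,3)+ 3/7 · (3,5)# 3/4
Row 4: (4,1)# 3/4 · (4,2)# 3/6 · (4,3)+ 2/5 · (4,4)+ 3/5 · (4,5)# 1/3
Row 5: (5,2)# 3/4 · (5,5)+ 2/4
Row 6: (6,2)# 1/1 · (6,4)# 0/2 · (6,5)+ 1/2
Sum over 24 residents: 3/3 + 4/5 + 4/5 + 4/5 + 3/3 + 4/5 + 5/8 + 1/7 + 5/7 + 4/4 + 0/5 + 4/8 + 3/7 + 3/4 + 3/4 + 3/6 + 2/5 + 3/5 + 1/3 + 3/4 + 2/4 + 1/1 + 0/2 + 1/2 = 12343/840; mean = 12343/840 ÷ 24 = 12343/20160 = 0.612251… → 0.612.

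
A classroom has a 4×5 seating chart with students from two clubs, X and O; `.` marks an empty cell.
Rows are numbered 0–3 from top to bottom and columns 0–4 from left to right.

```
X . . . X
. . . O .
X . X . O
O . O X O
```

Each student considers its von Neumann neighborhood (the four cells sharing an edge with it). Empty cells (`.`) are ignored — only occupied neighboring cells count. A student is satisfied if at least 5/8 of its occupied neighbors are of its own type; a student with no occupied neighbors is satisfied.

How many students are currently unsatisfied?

Row 0: (0,0)X 0/0 ✓ · (0,4)X 0/0 ✓
Row 1: (1,3)O 0/0 ✓
Row 2: (2,0)X 0/1 ✗ · (2,2)X 0/1 ✗ · (2,4)O 1/1 ✓
Row 3: (3,0)O 0/1 ✗ · (3,2)O 0/2 ✗ · (3,3)X 0/2 ✗ · (3,4)O 1/2 ✗
Unsatisfied: (2,0), (2,2), (3,0), (3,2), (3,3), (3,4) — 6 in total.

6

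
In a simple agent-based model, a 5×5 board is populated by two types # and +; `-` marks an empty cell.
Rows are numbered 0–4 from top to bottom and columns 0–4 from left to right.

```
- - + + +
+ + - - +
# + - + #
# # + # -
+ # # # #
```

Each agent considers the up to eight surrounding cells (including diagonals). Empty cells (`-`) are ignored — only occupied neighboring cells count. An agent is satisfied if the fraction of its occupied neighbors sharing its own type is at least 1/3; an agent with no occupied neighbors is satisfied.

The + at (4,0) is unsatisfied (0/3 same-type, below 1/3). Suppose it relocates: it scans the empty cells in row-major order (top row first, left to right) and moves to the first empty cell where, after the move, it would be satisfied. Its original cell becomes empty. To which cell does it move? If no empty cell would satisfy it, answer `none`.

Vacating (4,0). Empty cells in order:
  (0,0): 2/2 same-type → satisfied — stop here.

(0,0)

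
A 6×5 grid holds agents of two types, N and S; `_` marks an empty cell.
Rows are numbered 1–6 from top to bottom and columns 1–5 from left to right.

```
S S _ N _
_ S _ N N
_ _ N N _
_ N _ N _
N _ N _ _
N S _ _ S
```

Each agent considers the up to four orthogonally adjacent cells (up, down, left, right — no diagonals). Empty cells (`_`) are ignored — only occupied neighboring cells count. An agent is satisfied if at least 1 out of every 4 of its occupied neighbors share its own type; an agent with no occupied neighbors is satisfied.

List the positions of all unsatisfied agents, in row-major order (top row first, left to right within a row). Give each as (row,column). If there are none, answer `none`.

(6,2)

(1,1)S 1/1 ✓
(1,2)S 2/2 ✓
(1,4)N 1/1 ✓
(2,2)S 1/1 ✓
(2,4)N 3/3 ✓
(2,5)N 1/1 ✓
(3,3)N 1/1 ✓
(3,4)N 3/3 ✓
(4,2)N 0/0 ✓
(4,4)N 1/1 ✓
(5,1)N 1/1 ✓
(5,3)N 0/0 ✓
(6,1)N 1/2 ✓
(6,2)S 0/1 ✗
(6,5)S 0/0 ✓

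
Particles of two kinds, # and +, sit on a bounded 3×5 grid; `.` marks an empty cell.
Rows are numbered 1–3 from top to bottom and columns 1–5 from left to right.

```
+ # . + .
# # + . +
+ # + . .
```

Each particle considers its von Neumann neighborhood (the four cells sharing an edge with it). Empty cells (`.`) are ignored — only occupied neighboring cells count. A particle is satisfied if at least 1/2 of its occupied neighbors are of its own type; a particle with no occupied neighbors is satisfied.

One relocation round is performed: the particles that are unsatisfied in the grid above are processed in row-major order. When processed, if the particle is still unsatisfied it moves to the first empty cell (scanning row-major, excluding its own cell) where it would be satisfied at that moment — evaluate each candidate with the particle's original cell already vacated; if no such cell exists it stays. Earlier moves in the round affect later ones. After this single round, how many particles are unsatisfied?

0

Initially unsatisfied (in order): (1,1), (2,1), (3,1), (3,2).
  (1,1) → (1,3).
  (2,1): now satisfied by earlier moves; stays.
  (3,1) → (1,5).
  (3,2): now satisfied by earlier moves; stays.
Resulting grid:
. # + + +
# # + . +
. # + . .
All satisfied now.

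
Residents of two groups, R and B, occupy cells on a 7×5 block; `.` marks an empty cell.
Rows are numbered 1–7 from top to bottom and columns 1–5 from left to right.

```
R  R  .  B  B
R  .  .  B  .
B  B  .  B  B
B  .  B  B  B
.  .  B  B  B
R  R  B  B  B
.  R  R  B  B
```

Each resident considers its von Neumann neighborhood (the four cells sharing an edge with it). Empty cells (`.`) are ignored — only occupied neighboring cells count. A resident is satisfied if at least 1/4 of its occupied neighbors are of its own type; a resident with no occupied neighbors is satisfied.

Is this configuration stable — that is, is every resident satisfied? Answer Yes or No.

Row 1: (1,1)R 2/2 satisfied · (1,2)R 1/1 satisfied · (1,4)B 2/2 satisfied · (1,5)B 1/1 satisfied
Row 2: (2,1)R 1/2 satisfied · (2,4)B 2/2 satisfied
Row 3: (3,1)B 2/3 satisfied · (3,2)B 1/1 satisfied · (3,4)B 3/3 satisfied · (3,5)B 2/2 satisfied
Row 4: (4,1)B 1/1 satisfied · (4,3)B 2/2 satisfied · (4,4)B 4/4 satisfied · (4,5)B 3/3 satisfied
Row 5: (5,3)B 3/3 satisfied · (5,4)B 4/4 satisfied · (5,5)B 3/3 satisfied
Row 6: (6,1)R 1/1 satisfied · (6,2)R 2/3 satisfied · (6,3)B 2/4 satisfied · (6,4)B 4/4 satisfied · (6,5)B 3/3 satisfied
Row 7: (7,2)R 2/2 satisfied · (7,3)R 1/3 satisfied · (7,4)B 2/3 satisfied · (7,5)B 2/2 satisfied
All meet the threshold, so the configuration is stable.

Yes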